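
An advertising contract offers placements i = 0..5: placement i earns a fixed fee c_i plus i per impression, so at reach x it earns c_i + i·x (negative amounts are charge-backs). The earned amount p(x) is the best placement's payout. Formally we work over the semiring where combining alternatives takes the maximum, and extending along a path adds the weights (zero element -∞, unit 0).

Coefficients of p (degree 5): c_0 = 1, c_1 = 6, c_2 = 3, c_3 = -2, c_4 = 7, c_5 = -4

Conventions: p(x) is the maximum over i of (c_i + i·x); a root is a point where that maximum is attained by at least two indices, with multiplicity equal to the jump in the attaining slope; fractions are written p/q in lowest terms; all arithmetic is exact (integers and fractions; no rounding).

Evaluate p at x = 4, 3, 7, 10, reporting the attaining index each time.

p(4) = max(1+0·4=1, 6+1·4=10, 3+2·4=11, -2+3·4=10, 7+4·4=23, -4+5·4=16) = 23 (attained by i=4)
p(3) = max(1+0·3=1, 6+1·3=9, 3+2·3=9, -2+3·3=7, 7+4·3=19, -4+5·3=11) = 19 (attained by i=4)
p(7) = max(1+0·7=1, 6+1·7=13, 3+2·7=17, -2+3·7=19, 7+4·7=35, -4+5·7=31) = 35 (attained by i=4)
p(10) = max(1+0·10=1, 6+1·10=16, 3+2·10=23, -2+3·10=28, 7+4·10=47, -4+5·10=46) = 47 (attained by i=4)
Answer: p(4) = 23; p(3) = 19; p(7) = 35; p(10) = 47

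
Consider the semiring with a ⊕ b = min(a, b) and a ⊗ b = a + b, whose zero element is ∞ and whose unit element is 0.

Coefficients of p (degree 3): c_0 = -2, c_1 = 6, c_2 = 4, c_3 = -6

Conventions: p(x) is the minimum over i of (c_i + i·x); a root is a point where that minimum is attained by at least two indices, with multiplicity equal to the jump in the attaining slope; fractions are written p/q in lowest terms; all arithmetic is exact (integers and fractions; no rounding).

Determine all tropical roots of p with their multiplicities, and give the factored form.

hull edge (i=0, c=-2) to (i=3, c=-6): slope -4/3, span 3
Factored form: p(x) = -6 ⊗ (x ⊕ 4/3) ⊗ (x ⊕ 4/3) ⊗ (x ⊕ 4/3)
Answer: roots = 4/3 (mult 3)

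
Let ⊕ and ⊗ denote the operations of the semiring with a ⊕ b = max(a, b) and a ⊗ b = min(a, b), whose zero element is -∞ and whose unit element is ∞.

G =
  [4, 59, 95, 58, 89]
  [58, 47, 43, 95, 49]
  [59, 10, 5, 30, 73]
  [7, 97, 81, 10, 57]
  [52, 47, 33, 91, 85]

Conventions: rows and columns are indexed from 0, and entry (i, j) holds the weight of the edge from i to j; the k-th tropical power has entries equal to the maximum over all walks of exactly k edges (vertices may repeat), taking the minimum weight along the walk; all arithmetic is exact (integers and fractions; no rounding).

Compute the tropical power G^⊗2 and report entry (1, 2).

G^⊗2:
  [59, 58, 58, 89, 85]
  [49, 95, 81, 58, 58]
  [52, 59, 59, 73, 73]
  [59, 47, 43, 95, 73]
  [52, 91, 81, 85, 85]
Key observation: the optimum is the walk 1->3->2, with weight 95 min 81 = 81.
Optimal value attained by: walk 1->3->2.
Answer: (G^⊗2)[1][2] = 81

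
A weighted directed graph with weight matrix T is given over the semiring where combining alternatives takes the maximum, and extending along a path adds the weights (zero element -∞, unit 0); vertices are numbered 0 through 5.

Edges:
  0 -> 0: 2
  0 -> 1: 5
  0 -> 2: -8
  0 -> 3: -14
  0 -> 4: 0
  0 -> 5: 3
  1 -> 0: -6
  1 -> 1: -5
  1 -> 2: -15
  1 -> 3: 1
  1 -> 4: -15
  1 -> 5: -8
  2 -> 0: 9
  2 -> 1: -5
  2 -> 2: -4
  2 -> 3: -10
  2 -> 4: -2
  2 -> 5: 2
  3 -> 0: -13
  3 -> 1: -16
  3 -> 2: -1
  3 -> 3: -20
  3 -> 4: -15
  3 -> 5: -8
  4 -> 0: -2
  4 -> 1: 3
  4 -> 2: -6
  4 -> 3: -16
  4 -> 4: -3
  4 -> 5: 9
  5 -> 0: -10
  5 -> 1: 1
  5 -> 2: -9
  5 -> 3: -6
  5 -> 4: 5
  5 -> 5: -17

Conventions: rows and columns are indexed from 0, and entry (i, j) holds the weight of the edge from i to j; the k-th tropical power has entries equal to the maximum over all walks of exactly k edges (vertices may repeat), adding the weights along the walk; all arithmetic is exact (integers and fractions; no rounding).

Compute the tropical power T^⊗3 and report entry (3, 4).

T^⊗2:
  [4, 7, -6, 6, 8, 9]
  [-4, -1, 0, -4, -3, -3]
  [11, 14, 1, -4, 9, 12]
  [8, -6, -5, -11, -3, 1]
  [3, 10, 0, 4, 14, 6]
  [3, 8, -1, 2, 2, 14]
T^⊗3:
  [6, 11, 5, 8, 14, 17]
  [9, 1, -4, 0, 2, 6]
  [13, 16, 3, 15, 17, 18]
  [10, 13, 0, -5, 8, 11]
  [12, 17, 8, 11, 11, 23]
  [8, 15, 5, 9, 19, 11]
Key observation: the optimum is the walk 3->2->0->4, with weight (-1) + 9 + 0 = 8.
Optimal value attained by: walk 3->2->0->4.
Answer: (T^⊗3)[3][4] = 8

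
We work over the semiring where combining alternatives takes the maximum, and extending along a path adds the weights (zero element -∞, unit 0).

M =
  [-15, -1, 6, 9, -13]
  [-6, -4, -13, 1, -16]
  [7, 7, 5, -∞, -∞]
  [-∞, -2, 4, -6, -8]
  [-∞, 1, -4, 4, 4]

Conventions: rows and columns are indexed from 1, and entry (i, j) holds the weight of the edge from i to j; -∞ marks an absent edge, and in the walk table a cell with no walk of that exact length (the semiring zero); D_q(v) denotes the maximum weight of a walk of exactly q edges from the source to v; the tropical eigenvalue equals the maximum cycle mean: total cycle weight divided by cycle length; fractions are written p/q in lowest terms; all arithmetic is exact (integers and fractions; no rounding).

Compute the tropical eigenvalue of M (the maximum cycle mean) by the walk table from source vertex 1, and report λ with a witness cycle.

q=0: [0, -∞, -∞, -∞, -∞]
q=1: [-15, -1, 6, 9, -13]
q=2: [13, 13, 13, 3, 1]
q=3: [20, 20, 19, 22, 5]
q=4: [26, 26, 26, 29, 14]
q=5: [33, 33, 33, 35, 21]
Optimal cycle mean attained by: cycle 1->4->3->1, total 9 + 4 + 7, length 3.
Answer: λ = 20/3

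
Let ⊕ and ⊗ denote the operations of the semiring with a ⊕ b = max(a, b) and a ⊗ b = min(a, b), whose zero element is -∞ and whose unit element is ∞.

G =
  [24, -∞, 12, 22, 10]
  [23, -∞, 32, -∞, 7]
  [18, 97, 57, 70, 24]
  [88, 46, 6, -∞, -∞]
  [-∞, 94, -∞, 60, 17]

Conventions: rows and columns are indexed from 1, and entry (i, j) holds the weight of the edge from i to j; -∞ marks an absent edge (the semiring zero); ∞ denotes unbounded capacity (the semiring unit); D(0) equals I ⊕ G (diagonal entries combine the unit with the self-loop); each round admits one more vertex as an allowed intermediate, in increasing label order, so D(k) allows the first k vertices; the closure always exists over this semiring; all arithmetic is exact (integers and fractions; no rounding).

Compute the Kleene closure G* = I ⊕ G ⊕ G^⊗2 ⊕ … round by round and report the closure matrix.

D(0):
  [∞, -∞, 12, 22, 10]
  [23, ∞, 32, -∞, 7]
  [18, 97, ∞, 70, 24]
  [88, 46, 6, ∞, -∞]
  [-∞, 94, -∞, 60, ∞]
D(1):
  [∞, -∞, 12, 22, 10]
  [23, ∞, 32, 22, 10]
  [18, 97, ∞, 70, 24]
  [88, 46, 12, ∞, 10]
  [-∞, 94, -∞, 60, ∞]
D(2):
  [∞, -∞, 12, 22, 10]
  [23, ∞, 32, 22, 10]
  [23, 97, ∞, 70, 24]
  [88, 46, 32, ∞, 10]
  [23, 94, 32, 60, ∞]
D(3):
  [∞, 12, 12, 22, 12]
  [23, ∞, 32, 32, 24]
  [23, 97, ∞, 70, 24]
  [88, 46, 32, ∞, 24]
  [23, 94, 32, 60, ∞]
D(4):
  [∞, 22, 22, 22, 22]
  [32, ∞, 32, 32, 24]
  [70, 97, ∞, 70, 24]
  [88, 46, 32, ∞, 24]
  [60, 94, 32, 60, ∞]
D(5):
  [∞, 22, 22, 22, 22]
  [32, ∞, 32, 32, 24]
  [70, 97, ∞, 70, 24]
  [88, 46, 32, ∞, 24]
  [60, 94, 32, 60, ∞]
Answer: G* = [[∞, 22, 22, 22, 22], [32, ∞, 32, 32, 24], [70, 97, ∞, 70, 24], [88, 46, 32, ∞, 24], [60, 94, 32, 60, ∞]]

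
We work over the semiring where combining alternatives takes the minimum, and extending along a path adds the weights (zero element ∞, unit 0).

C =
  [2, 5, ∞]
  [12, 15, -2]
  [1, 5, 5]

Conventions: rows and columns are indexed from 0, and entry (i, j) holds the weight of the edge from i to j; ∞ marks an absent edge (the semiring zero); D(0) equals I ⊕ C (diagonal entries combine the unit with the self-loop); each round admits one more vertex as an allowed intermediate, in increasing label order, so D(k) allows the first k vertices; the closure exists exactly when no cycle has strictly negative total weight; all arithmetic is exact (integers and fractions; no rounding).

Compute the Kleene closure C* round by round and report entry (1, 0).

D(0):
  [0, 5, ∞]
  [12, 0, -2]
  [1, 5, 0]
D(1):
  [0, 5, ∞]
  [12, 0, -2]
  [1, 5, 0]
D(2):
  [0, 5, 3]
  [12, 0, -2]
  [1, 5, 0]
D(3):
  [0, 5, 3]
  [-1, 0, -2]
  [1, 5, 0]
Answer: C*[1][0] = -1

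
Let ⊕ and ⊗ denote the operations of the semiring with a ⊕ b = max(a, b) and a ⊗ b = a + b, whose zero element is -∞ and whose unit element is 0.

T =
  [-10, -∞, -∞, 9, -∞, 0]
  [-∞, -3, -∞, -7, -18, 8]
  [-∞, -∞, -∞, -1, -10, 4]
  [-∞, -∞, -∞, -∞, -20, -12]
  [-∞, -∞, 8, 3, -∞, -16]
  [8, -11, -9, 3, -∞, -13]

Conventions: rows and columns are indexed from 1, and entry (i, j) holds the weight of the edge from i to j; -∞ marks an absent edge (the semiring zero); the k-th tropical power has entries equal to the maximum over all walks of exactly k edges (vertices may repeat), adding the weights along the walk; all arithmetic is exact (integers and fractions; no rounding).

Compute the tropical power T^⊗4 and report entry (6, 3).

T^⊗2:
  [8, -11, -9, 3, -11, -3]
  [16, -3, -1, 11, -21, 5]
  [12, -7, -2, 7, -21, -9]
  [-4, -23, -12, -9, -∞, -25]
  [-8, -27, -25, 7, -2, 12]
  [-2, -14, -22, 17, -17, 8]
T^⊗3:
  [5, -14, -3, 17, -17, 8]
  [13, -6, -4, 25, -9, 16]
  [2, -10, -13, 21, -12, 12]
  [-14, -26, -34, 5, -22, -4]
  [20, 1, 6, 15, -13, -1]
  [16, -3, -1, 11, -3, 5]
T^⊗4:
  [16, -3, -1, 14, -3, 5]
  [24, 5, 7, 22, 5, 13]
  [20, 1, 3, 15, 1, 9]
  [4, -15, -13, -1, -15, -7]
  [10, -2, -5, 29, -4, 20]
  [13, -6, 5, 25, -9, 16]
Key observation: the optimum is the walk 6->1->4->5->3, with weight 8 + 9 + (-20) + 8 = 5.
Optimal value attained by: walk 6->1->4->5->3.
Answer: (T^⊗4)[6][3] = 5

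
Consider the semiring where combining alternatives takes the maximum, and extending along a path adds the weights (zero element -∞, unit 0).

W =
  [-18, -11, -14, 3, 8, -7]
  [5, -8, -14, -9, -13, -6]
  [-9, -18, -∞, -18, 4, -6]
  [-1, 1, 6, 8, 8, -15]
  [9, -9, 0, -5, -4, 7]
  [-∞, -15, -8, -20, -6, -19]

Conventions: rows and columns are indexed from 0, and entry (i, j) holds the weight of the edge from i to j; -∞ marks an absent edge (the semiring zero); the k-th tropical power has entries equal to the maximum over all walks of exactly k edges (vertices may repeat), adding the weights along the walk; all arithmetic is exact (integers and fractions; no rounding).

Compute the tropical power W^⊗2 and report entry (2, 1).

W^⊗2:
  [17, 4, 9, 11, 11, 15]
  [-3, -6, -3, 8, 13, -2]
  [13, -5, 4, -1, 0, 11]
  [17, 9, 14, 16, 16, 15]
  [5, -2, 1, 12, 17, 3]
  [3, -15, -6, -11, -4, 1]
Key observation: the optimum is the walk 2->4->1, with weight 4 + (-9) = -5.
Optimal value attained by: walk 2->4->1.
Answer: (W^⊗2)[2][1] = -5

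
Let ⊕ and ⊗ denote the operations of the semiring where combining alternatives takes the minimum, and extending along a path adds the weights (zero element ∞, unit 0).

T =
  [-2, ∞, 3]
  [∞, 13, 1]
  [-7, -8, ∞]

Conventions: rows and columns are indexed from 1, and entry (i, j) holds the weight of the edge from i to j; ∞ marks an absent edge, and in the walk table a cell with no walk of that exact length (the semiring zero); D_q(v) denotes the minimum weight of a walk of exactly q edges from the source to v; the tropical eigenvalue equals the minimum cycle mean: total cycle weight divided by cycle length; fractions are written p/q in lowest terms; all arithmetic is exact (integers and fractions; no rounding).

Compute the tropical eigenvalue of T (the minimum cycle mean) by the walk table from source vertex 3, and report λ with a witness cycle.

q=0: [∞, ∞, 0]
q=1: [-7, -8, ∞]
q=2: [-9, 5, -7]
q=3: [-14, -15, -6]
Optimal cycle mean attained by: cycle 2->3->2, total 1 + (-8), length 2.
Answer: λ = -7/2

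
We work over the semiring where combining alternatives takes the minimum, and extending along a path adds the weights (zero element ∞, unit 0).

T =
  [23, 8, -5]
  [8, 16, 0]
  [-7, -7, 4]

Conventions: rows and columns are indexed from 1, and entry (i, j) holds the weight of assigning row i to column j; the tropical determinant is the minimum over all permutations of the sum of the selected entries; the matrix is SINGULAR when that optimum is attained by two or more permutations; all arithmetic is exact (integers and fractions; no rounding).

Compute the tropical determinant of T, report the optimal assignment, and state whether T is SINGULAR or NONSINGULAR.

σ = (1, 2, 3): 23 + 16 + 4 = 43
σ = (1, 3, 2): 23 + 0 + (-7) = 16
σ = (2, 1, 3): 8 + 8 + 4 = 20
σ = (2, 3, 1): 8 + 0 + (-7) = 1
σ = (3, 1, 2): (-5) + 8 + (-7) = -4
σ = (3, 2, 1): (-5) + 16 + (-7) = 4
Optimal value attained by: σ = (3, 1, 2).
Answer: det⊕(T) = -4; verdict: NONSINGULAR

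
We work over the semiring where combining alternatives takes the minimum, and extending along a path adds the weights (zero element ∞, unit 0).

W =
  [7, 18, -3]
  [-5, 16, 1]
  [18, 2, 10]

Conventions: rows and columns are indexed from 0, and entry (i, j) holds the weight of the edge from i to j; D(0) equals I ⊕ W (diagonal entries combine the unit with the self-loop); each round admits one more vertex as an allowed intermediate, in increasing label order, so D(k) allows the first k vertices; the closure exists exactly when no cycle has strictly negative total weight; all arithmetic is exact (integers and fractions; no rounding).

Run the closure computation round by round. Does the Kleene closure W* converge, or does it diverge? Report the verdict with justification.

D(0):
  [0, 18, -3]
  [-5, 0, 1]
  [18, 2, 0]
D(1):
  [0, 18, -3]
  [-5, 0, -8]
  [18, 2, 0]
Detection: at round 2, diagonal entry (2, 2) turns strictly negative.
Key observation: the cycle 2->1->0->2 has total weight 2 + (-5) + (-3), which is strictly negative.
Answer: DIVERGES — negative cycle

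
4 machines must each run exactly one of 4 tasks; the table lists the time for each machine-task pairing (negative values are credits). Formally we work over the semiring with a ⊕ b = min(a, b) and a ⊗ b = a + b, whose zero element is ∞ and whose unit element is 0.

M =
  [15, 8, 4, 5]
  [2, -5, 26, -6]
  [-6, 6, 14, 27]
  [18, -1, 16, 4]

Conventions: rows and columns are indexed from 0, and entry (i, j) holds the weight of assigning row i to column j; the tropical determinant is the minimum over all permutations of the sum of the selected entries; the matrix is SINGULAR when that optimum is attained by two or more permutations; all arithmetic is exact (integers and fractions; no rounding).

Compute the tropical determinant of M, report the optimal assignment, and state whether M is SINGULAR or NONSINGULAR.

σ = (0, 1, 2, 3): 15 + (-5) + 14 + 4 = 28
σ = (0, 1, 3, 2): 15 + (-5) + 27 + 16 = 53
σ = (0, 2, 1, 3): 15 + 26 + 6 + 4 = 51
σ = (0, 2, 3, 1): 15 + 26 + 27 + (-1) = 67
σ = (0, 3, 1, 2): 15 + (-6) + 6 + 16 = 31
σ = (0, 3, 2, 1): 15 + (-6) + 14 + (-1) = 22
σ = (1, 0, 2, 3): 8 + 2 + 14 + 4 = 28
σ = (1, 0, 3, 2): 8 + 2 + 27 + 16 = 53
σ = (1, 2, 0, 3): 8 + 26 + (-6) + 4 = 32
σ = (1, 2, 3, 0): 8 + 26 + 27 + 18 = 79
σ = (1, 3, 0, 2): 8 + (-6) + (-6) + 16 = 12
σ = (1, 3, 2, 0): 8 + (-6) + 14 + 18 = 34
σ = (2, 0, 1, 3): 4 + 2 + 6 + 4 = 16
σ = (2, 0, 3, 1): 4 + 2 + 27 + (-1) = 32
σ = (2, 1, 0, 3): 4 + (-5) + (-6) + 4 = -3
σ = (2, 1, 3, 0): 4 + (-5) + 27 + 18 = 44
σ = (2, 3, 0, 1): 4 + (-6) + (-6) + (-1) = -9
σ = (2, 3, 1, 0): 4 + (-6) + 6 + 18 = 22
σ = (3, 0, 1, 2): 5 + 2 + 6 + 16 = 29
σ = (3, 0, 2, 1): 5 + 2 + 14 + (-1) = 20
σ = (3, 1, 0, 2): 5 + (-5) + (-6) + 16 = 10
σ = (3, 1, 2, 0): 5 + (-5) + 14 + 18 = 32
σ = (3, 2, 0, 1): 5 + 26 + (-6) + (-1) = 24
σ = (3, 2, 1, 0): 5 + 26 + 6 + 18 = 55
Optimal value attained by: σ = (2, 3, 0, 1).
Answer: det⊕(M) = -9; verdict: NONSINGULAR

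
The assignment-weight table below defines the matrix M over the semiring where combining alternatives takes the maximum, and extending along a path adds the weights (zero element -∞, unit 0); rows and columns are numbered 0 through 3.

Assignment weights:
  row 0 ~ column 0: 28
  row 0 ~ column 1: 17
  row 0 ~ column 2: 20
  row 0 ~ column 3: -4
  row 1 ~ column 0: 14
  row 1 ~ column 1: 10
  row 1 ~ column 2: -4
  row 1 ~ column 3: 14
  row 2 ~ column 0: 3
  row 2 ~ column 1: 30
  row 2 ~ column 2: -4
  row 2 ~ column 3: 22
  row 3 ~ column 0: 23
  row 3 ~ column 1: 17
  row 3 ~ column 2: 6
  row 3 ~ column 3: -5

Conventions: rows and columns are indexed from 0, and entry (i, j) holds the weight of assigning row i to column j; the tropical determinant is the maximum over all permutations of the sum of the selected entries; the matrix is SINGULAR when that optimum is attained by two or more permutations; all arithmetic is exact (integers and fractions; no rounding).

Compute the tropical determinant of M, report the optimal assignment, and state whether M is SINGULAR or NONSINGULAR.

σ = (0, 1, 2, 3): 28 + 10 + (-4) + (-5) = 29
σ = (0, 1, 3, 2): 28 + 10 + 22 + 6 = 66
σ = (0, 2, 1, 3): 28 + (-4) + 30 + (-5) = 49
σ = (0, 2, 3, 1): 28 + (-4) + 22 + 17 = 63
σ = (0, 3, 1, 2): 28 + 14 + 30 + 6 = 78
σ = (0, 3, 2, 1): 28 + 14 + (-4) + 17 = 55
σ = (1, 0, 2, 3): 17 + 14 + (-4) + (-5) = 22
σ = (1, 0, 3, 2): 17 + 14 + 22 + 6 = 59
σ = (1, 2, 0, 3): 17 + (-4) + 3 + (-5) = 11
σ = (1, 2, 3, 0): 17 + (-4) + 22 + 23 = 58
σ = (1, 3, 0, 2): 17 + 14 + 3 + 6 = 40
σ = (1, 3, 2, 0): 17 + 14 + (-4) + 23 = 50
σ = (2, 0, 1, 3): 20 + 14 + 30 + (-5) = 59
σ = (2, 0, 3, 1): 20 + 14 + 22 + 17 = 73
σ = (2, 1, 0, 3): 20 + 10 + 3 + (-5) = 28
σ = (2, 1, 3, 0): 20 + 10 + 22 + 23 = 75
σ = (2, 3, 0, 1): 20 + 14 + 3 + 17 = 54
σ = (2, 3, 1, 0): 20 + 14 + 30 + 23 = 87
σ = (3, 0, 1, 2): (-4) + 14 + 30 + 6 = 46
σ = (3, 0, 2, 1): (-4) + 14 + (-4) + 17 = 23
σ = (3, 1, 0, 2): (-4) + 10 + 3 + 6 = 15
σ = (3, 1, 2, 0): (-4) + 10 + (-4) + 23 = 25
σ = (3, 2, 0, 1): (-4) + (-4) + 3 + 17 = 12
σ = (3, 2, 1, 0): (-4) + (-4) + 30 + 23 = 45
Optimal value attained by: σ = (2, 3, 1, 0).
Answer: det⊕(M) = 87; verdict: NONSINGULAR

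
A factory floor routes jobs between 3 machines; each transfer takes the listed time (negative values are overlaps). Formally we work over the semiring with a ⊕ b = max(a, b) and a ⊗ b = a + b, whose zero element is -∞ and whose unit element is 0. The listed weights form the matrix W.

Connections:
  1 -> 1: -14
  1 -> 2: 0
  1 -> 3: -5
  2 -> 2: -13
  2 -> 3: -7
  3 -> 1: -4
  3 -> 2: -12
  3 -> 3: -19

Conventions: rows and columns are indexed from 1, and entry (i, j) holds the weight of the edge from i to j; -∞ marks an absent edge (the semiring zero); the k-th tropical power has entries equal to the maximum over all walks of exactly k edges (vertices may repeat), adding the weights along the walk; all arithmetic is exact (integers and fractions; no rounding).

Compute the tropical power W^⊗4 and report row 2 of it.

W^⊗2:
  [-9, -13, -7]
  [-11, -19, -20]
  [-18, -4, -9]
W^⊗3:
  [-11, -9, -14]
  [-24, -11, -16]
  [-13, -17, -11]
W^⊗4:
  [-18, -11, -16]
  [-20, -24, -18]
  [-15, -13, -18]
Answer: row 2 of W^⊗4 = [-20, -24, -18]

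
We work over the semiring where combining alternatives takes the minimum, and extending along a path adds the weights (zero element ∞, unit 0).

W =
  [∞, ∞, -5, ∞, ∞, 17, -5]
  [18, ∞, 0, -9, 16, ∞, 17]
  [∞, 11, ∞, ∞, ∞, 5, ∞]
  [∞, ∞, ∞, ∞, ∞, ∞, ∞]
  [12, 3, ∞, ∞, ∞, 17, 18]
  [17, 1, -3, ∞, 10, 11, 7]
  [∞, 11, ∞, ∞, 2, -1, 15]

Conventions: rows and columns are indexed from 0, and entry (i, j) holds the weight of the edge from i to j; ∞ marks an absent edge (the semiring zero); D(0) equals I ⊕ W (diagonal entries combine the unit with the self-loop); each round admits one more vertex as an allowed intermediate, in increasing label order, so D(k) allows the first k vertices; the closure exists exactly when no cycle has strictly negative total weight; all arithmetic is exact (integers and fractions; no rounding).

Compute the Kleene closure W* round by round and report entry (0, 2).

D(0):
  [0, ∞, -5, ∞, ∞, 17, -5]
  [18, 0, 0, -9, 16, ∞, 17]
  [∞, 11, 0, ∞, ∞, 5, ∞]
  [∞, ∞, ∞, 0, ∞, ∞, ∞]
  [12, 3, ∞, ∞, 0, 17, 18]
  [17, 1, -3, ∞, 10, 0, 7]
  [∞, 11, ∞, ∞, 2, -1, 0]
D(1):
  [0, ∞, -5, ∞, ∞, 17, -5]
  [18, 0, 0, -9, 16, 35, 13]
  [∞, 11, 0, ∞, ∞, 5, ∞]
  [∞, ∞, ∞, 0, ∞, ∞, ∞]
  [12, 3, 7, ∞, 0, 17, 7]
  [17, 1, -3, ∞, 10, 0, 7]
  [∞, 11, ∞, ∞, 2, -1, 0]
D(2):
  [0, ∞, -5, ∞, ∞, 17, -5]
  [18, 0, 0, -9, 16, 35, 13]
  [29, 11, 0, 2, 27, 5, 24]
  [∞, ∞, ∞, 0, ∞, ∞, ∞]
  [12, 3, 3, -6, 0, 17, 7]
  [17, 1, -3, -8, 10, 0, 7]
  [29, 11, 11, 2, 2, -1, 0]
D(3):
  [0, 6, -5, -3, 22, 0, -5]
  [18, 0, 0, -9, 16, 5, 13]
  [29, 11, 0, 2, 27, 5, 24]
  [∞, ∞, ∞, 0, ∞, ∞, ∞]
  [12, 3, 3, -6, 0, 8, 7]
  [17, 1, -3, -8, 10, 0, 7]
  [29, 11, 11, 2, 2, -1, 0]
D(4):
  [0, 6, -5, -3, 22, 0, -5]
  [18, 0, 0, -9, 16, 5, 13]
  [29, 11, 0, 2, 27, 5, 24]
  [∞, ∞, ∞, 0, ∞, ∞, ∞]
  [12, 3, 3, -6, 0, 8, 7]
  [17, 1, -3, -8, 10, 0, 7]
  [29, 11, 11, 2, 2, -1, 0]
D(5):
  [0, 6, -5, -3, 22, 0, -5]
  [18, 0, 0, -9, 16, 5, 13]
  [29, 11, 0, 2, 27, 5, 24]
  [∞, ∞, ∞, 0, ∞, ∞, ∞]
  [12, 3, 3, -6, 0, 8, 7]
  [17, 1, -3, -8, 10, 0, 7]
  [14, 5, 5, -4, 2, -1, 0]
D(6):
  [0, 1, -5, -8, 10, 0, -5]
  [18, 0, 0, -9, 15, 5, 12]
  [22, 6, 0, -3, 15, 5, 12]
  [∞, ∞, ∞, 0, ∞, ∞, ∞]
  [12, 3, 3, -6, 0, 8, 7]
  [17, 1, -3, -8, 10, 0, 7]
  [14, 0, -4, -9, 2, -1, 0]
D(7):
  [0, -5, -9, -14, -3, -6, -5]
  [18, 0, 0, -9, 14, 5, 12]
  [22, 6, 0, -3, 14, 5, 12]
  [∞, ∞, ∞, 0, ∞, ∞, ∞]
  [12, 3, 3, -6, 0, 6, 7]
  [17, 1, -3, -8, 9, 0, 7]
  [14, 0, -4, -9, 2, -1, 0]
Answer: W*[0][2] = -9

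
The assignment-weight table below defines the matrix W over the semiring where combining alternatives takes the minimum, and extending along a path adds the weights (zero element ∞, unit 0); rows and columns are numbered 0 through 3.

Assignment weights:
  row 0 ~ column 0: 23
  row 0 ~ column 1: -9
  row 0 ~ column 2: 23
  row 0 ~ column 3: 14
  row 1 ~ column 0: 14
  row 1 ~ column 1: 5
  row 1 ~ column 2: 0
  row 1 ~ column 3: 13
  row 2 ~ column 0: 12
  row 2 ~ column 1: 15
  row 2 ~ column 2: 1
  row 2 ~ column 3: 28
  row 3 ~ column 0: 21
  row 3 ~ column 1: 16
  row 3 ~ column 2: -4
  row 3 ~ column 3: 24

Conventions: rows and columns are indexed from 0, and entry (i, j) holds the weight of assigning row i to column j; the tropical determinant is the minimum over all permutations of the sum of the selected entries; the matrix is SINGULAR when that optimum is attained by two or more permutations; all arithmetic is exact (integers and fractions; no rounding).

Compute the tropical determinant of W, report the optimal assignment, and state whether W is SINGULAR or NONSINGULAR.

σ = (0, 1, 2, 3): 23 + 5 + 1 + 24 = 53
σ = (0, 1, 3, 2): 23 + 5 + 28 + (-4) = 52
σ = (0, 2, 1, 3): 23 + 0 + 15 + 24 = 62
σ = (0, 2, 3, 1): 23 + 0 + 28 + 16 = 67
σ = (0, 3, 1, 2): 23 + 13 + 15 + (-4) = 47
σ = (0, 3, 2, 1): 23 + 13 + 1 + 16 = 53
σ = (1, 0, 2, 3): (-9) + 14 + 1 + 24 = 30
σ = (1, 0, 3, 2): (-9) + 14 + 28 + (-4) = 29
σ = (1, 2, 0, 3): (-9) + 0 + 12 + 24 = 27
σ = (1, 2, 3, 0): (-9) + 0 + 28 + 21 = 40
σ = (1, 3, 0, 2): (-9) + 13 + 12 + (-4) = 12
σ = (1, 3, 2, 0): (-9) + 13 + 1 + 21 = 26
σ = (2, 0, 1, 3): 23 + 14 + 15 + 24 = 76
σ = (2, 0, 3, 1): 23 + 14 + 28 + 16 = 81
σ = (2, 1, 0, 3): 23 + 5 + 12 + 24 = 64
σ = (2, 1, 3, 0): 23 + 5 + 28 + 21 = 77
σ = (2, 3, 0, 1): 23 + 13 + 12 + 16 = 64
σ = (2, 3, 1, 0): 23 + 13 + 15 + 21 = 72
σ = (3, 0, 1, 2): 14 + 14 + 15 + (-4) = 39
σ = (3, 0, 2, 1): 14 + 14 + 1 + 16 = 45
σ = (3, 1, 0, 2): 14 + 5 + 12 + (-4) = 27
σ = (3, 1, 2, 0): 14 + 5 + 1 + 21 = 41
σ = (3, 2, 0, 1): 14 + 0 + 12 + 16 = 42
σ = (3, 2, 1, 0): 14 + 0 + 15 + 21 = 50
Optimal value attained by: σ = (1, 3, 0, 2).
Answer: det⊕(W) = 12; verdict: NONSINGULAR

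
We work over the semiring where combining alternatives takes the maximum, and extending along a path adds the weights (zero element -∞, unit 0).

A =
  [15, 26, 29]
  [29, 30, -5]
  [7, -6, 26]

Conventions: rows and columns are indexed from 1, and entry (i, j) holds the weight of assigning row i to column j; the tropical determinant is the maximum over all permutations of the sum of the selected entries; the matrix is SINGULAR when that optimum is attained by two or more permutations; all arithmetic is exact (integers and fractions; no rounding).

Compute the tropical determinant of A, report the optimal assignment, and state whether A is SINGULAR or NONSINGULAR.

σ = (1, 2, 3): 15 + 30 + 26 = 71
σ = (1, 3, 2): 15 + (-5) + (-6) = 4
σ = (2, 1, 3): 26 + 29 + 26 = 81
σ = (2, 3, 1): 26 + (-5) + 7 = 28
σ = (3, 1, 2): 29 + 29 + (-6) = 52
σ = (3, 2, 1): 29 + 30 + 7 = 66
Optimal value attained by: σ = (2, 1, 3).
Answer: det⊕(A) = 81; verdict: NONSINGULAR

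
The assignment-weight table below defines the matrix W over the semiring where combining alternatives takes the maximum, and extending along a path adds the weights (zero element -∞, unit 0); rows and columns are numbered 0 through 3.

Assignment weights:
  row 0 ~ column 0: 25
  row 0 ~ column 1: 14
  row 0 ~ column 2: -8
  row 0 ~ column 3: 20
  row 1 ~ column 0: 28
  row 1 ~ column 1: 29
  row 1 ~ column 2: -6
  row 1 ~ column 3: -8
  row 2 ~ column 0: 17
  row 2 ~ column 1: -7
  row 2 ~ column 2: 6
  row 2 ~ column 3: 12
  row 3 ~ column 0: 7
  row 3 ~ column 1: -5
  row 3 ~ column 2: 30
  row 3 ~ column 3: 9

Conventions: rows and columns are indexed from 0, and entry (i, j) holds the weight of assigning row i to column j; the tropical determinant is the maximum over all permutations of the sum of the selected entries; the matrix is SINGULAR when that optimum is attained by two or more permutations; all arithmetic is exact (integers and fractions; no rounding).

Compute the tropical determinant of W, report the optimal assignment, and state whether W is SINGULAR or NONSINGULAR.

σ = (0, 1, 2, 3): 25 + 29 + 6 + 9 = 69
σ = (0, 1, 3, 2): 25 + 29 + 12 + 30 = 96
σ = (0, 2, 1, 3): 25 + (-6) + (-7) + 9 = 21
σ = (0, 2, 3, 1): 25 + (-6) + 12 + (-5) = 26
σ = (0, 3, 1, 2): 25 + (-8) + (-7) + 30 = 40
σ = (0, 3, 2, 1): 25 + (-8) + 6 + (-5) = 18
σ = (1, 0, 2, 3): 14 + 28 + 6 + 9 = 57
σ = (1, 0, 3, 2): 14 + 28 + 12 + 30 = 84
σ = (1, 2, 0, 3): 14 + (-6) + 17 + 9 = 34
σ = (1, 2, 3, 0): 14 + (-6) + 12 + 7 = 27
σ = (1, 3, 0, 2): 14 + (-8) + 17 + 30 = 53
σ = (1, 3, 2, 0): 14 + (-8) + 6 + 7 = 19
σ = (2, 0, 1, 3): (-8) + 28 + (-7) + 9 = 22
σ = (2, 0, 3, 1): (-8) + 28 + 12 + (-5) = 27
σ = (2, 1, 0, 3): (-8) + 29 + 17 + 9 = 47
σ = (2, 1, 3, 0): (-8) + 29 + 12 + 7 = 40
σ = (2, 3, 0, 1): (-8) + (-8) + 17 + (-5) = -4
σ = (2, 3, 1, 0): (-8) + (-8) + (-7) + 7 = -16
σ = (3, 0, 1, 2): 20 + 28 + (-7) + 30 = 71
σ = (3, 0, 2, 1): 20 + 28 + 6 + (-5) = 49
σ = (3, 1, 0, 2): 20 + 29 + 17 + 30 = 96
σ = (3, 1, 2, 0): 20 + 29 + 6 + 7 = 62
σ = (3, 2, 0, 1): 20 + (-6) + 17 + (-5) = 26
σ = (3, 2, 1, 0): 20 + (-6) + (-7) + 7 = 14
Optimal value attained by: σ = (0, 1, 3, 2).
Answer: det⊕(W) = 96; verdict: SINGULAR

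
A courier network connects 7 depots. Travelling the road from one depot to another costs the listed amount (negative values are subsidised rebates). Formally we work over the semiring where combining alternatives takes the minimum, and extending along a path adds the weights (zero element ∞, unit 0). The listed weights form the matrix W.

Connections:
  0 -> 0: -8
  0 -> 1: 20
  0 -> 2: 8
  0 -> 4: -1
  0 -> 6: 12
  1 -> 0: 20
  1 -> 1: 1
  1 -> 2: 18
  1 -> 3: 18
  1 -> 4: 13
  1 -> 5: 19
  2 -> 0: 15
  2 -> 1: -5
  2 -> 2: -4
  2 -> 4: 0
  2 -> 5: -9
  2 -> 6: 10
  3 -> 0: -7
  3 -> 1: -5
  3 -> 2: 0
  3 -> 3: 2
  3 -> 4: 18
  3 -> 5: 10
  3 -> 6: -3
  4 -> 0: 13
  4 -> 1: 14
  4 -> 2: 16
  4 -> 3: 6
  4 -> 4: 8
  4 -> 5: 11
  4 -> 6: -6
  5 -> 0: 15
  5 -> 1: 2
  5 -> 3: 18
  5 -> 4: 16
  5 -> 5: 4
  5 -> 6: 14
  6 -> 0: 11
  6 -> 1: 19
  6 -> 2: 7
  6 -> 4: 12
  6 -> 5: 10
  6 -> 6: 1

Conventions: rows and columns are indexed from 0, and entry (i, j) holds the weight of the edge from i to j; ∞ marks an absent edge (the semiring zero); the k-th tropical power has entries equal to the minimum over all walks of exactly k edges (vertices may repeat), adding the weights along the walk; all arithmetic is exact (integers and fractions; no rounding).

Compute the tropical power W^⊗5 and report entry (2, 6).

W^⊗2:
  [-16, 3, 0, 5, -9, -1, -7]
  [11, 2, 14, 19, 14, 9, 7]
  [6, -9, -8, 6, -4, -13, -6]
  [-15, -5, -4, 4, -8, -9, -2]
  [-1, 1, 1, 8, 6, 4, -5]
  [7, 3, 18, 20, 14, 8, 10]
  [3, 2, 3, 18, 7, -2, 2]
W^⊗3:
  [-24, -5, -8, -3, -17, -9, -15]
  [3, 3, 10, 20, 10, 5, 8]
  [-2, -13, -12, 2, -8, -17, -10]
  [-23, -9, -8, -2, -16, -13, -14]
  [-9, -4, -3, 10, -2, -8, -4]
  [-1, 4, 14, 20, 6, 9, 8]
  [-5, -2, -1, 13, 2, -6, 1]
W^⊗4:
  [-32, -13, -16, -11, -25, -17, -23]
  [-5, 4, 6, 16, 2, 1, 4]
  [-10, -17, -16, -2, -12, -21, -14]
  [-31, -13, -15, -10, -24, -17, -22]
  [-17, -8, -7, 4, -10, -12, -8]
  [-9, 5, 7, 12, -2, 5, 0]
  [-13, -6, -5, 8, -6, -10, -4]
W^⊗5:
  [-40, -21, -24, -19, -33, -25, -31]
  [-13, 1, 2, 8, -6, -3, -4]
  [-18, -21, -20, -6, -16, -25, -18]
  [-39, -20, -23, -18, -32, -24, -30]
  [-25, -12, -11, -4, -18, -16, -16]
  [-17, 2, -1, 4, -10, -2, -8]
  [-21, -10, -9, 0, -14, -14, -12]
Key observation: the optimum is the walk 2->2->2->2->4->6, with weight (-4) + (-4) + (-4) + 0 + (-6) = -18.
Optimal value attained by: walk 2->2->2->2->4->6.
Answer: (W^⊗5)[2][6] = -18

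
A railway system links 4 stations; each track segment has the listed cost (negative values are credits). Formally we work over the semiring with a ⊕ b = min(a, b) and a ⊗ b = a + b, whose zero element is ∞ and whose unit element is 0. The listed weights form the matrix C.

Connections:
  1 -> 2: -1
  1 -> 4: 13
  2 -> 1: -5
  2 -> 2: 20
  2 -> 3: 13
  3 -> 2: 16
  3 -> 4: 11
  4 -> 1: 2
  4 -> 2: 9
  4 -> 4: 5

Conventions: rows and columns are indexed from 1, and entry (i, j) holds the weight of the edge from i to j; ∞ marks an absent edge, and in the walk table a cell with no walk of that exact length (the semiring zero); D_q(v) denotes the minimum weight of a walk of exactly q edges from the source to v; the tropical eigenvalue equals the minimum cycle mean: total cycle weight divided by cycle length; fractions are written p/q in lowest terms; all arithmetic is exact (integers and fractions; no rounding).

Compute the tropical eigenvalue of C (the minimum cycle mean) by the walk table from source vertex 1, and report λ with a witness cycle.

q=0: [0, ∞, ∞, ∞]
q=1: [∞, -1, ∞, 13]
q=2: [-6, 19, 12, 18]
q=3: [14, -7, 32, 7]
q=4: [-12, 13, 6, 12]
Optimal cycle mean attained by: cycle 1->2->1, total (-1) + (-5), length 2.
Answer: λ = -3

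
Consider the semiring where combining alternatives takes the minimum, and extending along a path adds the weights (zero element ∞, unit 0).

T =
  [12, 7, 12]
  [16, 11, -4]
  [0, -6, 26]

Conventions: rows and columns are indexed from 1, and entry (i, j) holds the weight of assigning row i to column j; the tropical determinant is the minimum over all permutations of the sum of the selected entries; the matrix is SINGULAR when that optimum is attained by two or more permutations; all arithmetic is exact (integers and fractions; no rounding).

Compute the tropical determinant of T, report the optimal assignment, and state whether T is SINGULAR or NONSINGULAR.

σ = (1, 2, 3): 12 + 11 + 26 = 49
σ = (1, 3, 2): 12 + (-4) + (-6) = 2
σ = (2, 1, 3): 7 + 16 + 26 = 49
σ = (2, 3, 1): 7 + (-4) + 0 = 3
σ = (3, 1, 2): 12 + 16 + (-6) = 22
σ = (3, 2, 1): 12 + 11 + 0 = 23
Optimal value attained by: σ = (1, 3, 2).
Answer: det⊕(T) = 2; verdict: NONSINGULAR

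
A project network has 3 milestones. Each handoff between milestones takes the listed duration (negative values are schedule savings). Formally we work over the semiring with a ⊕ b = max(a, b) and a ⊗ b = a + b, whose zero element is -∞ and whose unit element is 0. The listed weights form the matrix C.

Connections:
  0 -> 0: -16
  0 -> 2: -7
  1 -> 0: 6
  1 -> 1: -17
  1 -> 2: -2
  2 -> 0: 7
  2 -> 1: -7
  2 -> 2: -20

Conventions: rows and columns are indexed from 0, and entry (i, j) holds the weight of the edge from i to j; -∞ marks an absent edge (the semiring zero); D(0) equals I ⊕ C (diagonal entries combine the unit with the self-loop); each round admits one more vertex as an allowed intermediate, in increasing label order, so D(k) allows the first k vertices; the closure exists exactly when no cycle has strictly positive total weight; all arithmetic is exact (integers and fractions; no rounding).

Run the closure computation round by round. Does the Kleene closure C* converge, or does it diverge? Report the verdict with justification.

D(0):
  [0, -∞, -7]
  [6, 0, -2]
  [7, -7, 0]
D(1):
  [0, -∞, -7]
  [6, 0, -1]
  [7, -7, 0]
D(2):
  [0, -∞, -7]
  [6, 0, -1]
  [7, -7, 0]
D(3):
  [0, -14, -7]
  [6, 0, -1]
  [7, -7, 0]
Key observation: every diagonal entry stays at the unit through all rounds, so no improving cycle exists.
Answer: CONVERGES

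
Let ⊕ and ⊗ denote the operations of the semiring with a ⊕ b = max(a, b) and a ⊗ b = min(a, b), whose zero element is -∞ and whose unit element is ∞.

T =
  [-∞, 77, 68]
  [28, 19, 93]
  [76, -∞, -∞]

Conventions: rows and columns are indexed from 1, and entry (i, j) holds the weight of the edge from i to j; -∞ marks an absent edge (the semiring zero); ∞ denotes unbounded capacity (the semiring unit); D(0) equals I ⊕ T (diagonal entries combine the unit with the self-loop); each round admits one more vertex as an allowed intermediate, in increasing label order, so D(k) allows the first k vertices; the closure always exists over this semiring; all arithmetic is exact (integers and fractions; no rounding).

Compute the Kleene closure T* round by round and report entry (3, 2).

D(0):
  [∞, 77, 68]
  [28, ∞, 93]
  [76, -∞, ∞]
D(1):
  [∞, 77, 68]
  [28, ∞, 93]
  [76, 76, ∞]
D(2):
  [∞, 77, 77]
  [28, ∞, 93]
  [76, 76, ∞]
D(3):
  [∞, 77, 77]
  [76, ∞, 93]
  [76, 76, ∞]
Answer: T*[3][2] = 76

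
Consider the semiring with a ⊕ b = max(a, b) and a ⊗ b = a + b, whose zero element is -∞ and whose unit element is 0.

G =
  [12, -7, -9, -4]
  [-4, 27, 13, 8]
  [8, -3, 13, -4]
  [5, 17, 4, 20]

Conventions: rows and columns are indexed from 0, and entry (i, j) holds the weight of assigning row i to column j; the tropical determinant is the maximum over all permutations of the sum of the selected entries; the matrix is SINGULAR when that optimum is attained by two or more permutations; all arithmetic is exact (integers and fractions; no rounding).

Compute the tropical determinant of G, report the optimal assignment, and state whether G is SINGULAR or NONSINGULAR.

σ = (0, 1, 2, 3): 12 + 27 + 13 + 20 = 72
σ = (0, 1, 3, 2): 12 + 27 + (-4) + 4 = 39
σ = (0, 2, 1, 3): 12 + 13 + (-3) + 20 = 42
σ = (0, 2, 3, 1): 12 + 13 + (-4) + 17 = 38
σ = (0, 3, 1, 2): 12 + 8 + (-3) + 4 = 21
σ = (0, 3, 2, 1): 12 + 8 + 13 + 17 = 50
σ = (1, 0, 2, 3): (-7) + (-4) + 13 + 20 = 22
σ = (1, 0, 3, 2): (-7) + (-4) + (-4) + 4 = -11
σ = (1, 2, 0, 3): (-7) + 13 + 8 + 20 = 34
σ = (1, 2, 3, 0): (-7) + 13 + (-4) + 5 = 7
σ = (1, 3, 0, 2): (-7) + 8 + 8 + 4 = 13
σ = (1, 3, 2, 0): (-7) + 8 + 13 + 5 = 19
σ = (2, 0, 1, 3): (-9) + (-4) + (-3) + 20 = 4
σ = (2, 0, 3, 1): (-9) + (-4) + (-4) + 17 = 0
σ = (2, 1, 0, 3): (-9) + 27 + 8 + 20 = 46
σ = (2, 1, 3, 0): (-9) + 27 + (-4) + 5 = 19
σ = (2, 3, 0, 1): (-9) + 8 + 8 + 17 = 24
σ = (2, 3, 1, 0): (-9) + 8 + (-3) + 5 = 1
σ = (3, 0, 1, 2): (-4) + (-4) + (-3) + 4 = -7
σ = (3, 0, 2, 1): (-4) + (-4) + 13 + 17 = 22
σ = (3, 1, 0, 2): (-4) + 27 + 8 + 4 = 35
σ = (3, 1, 2, 0): (-4) + 27 + 13 + 5 = 41
σ = (3, 2, 0, 1): (-4) + 13 + 8 + 17 = 34
σ = (3, 2, 1, 0): (-4) + 13 + (-3) + 5 = 11
Optimal value attained by: σ = (0, 1, 2, 3).
Answer: det⊕(G) = 72; verdict: NONSINGULAR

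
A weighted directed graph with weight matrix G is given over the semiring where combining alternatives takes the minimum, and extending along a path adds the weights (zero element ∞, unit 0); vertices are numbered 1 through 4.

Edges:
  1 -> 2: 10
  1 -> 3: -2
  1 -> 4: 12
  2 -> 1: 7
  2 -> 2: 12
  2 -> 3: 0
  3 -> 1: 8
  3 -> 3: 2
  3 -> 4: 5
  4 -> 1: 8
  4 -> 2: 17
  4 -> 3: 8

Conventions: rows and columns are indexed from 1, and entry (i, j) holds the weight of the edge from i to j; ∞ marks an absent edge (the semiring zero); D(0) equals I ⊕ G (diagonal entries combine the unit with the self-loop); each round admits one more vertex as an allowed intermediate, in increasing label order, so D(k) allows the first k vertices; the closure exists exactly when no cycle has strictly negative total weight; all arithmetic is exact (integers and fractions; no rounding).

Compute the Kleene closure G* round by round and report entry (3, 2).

D(0):
  [0, 10, -2, 12]
  [7, 0, 0, ∞]
  [8, ∞, 0, 5]
  [8, 17, 8, 0]
D(1):
  [0, 10, -2, 12]
  [7, 0, 0, 19]
  [8, 18, 0, 5]
  [8, 17, 6, 0]
D(2):
  [0, 10, -2, 12]
  [7, 0, 0, 19]
  [8, 18, 0, 5]
  [8, 17, 6, 0]
D(3):
  [0, 10, -2, 3]
  [7, 0, 0, 5]
  [8, 18, 0, 5]
  [8, 17, 6, 0]
D(4):
  [0, 10, -2, 3]
  [7, 0, 0, 5]
  [8, 18, 0, 5]
  [8, 17, 6, 0]
Answer: G*[3][2] = 18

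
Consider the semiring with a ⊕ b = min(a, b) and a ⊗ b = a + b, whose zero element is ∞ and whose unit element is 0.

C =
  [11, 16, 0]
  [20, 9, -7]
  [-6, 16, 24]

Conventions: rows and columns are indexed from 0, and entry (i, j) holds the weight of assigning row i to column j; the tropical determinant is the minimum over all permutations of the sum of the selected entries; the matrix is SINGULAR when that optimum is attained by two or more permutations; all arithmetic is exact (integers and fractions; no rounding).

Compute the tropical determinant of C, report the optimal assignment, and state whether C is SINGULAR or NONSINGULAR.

σ = (0, 1, 2): 11 + 9 + 24 = 44
σ = (0, 2, 1): 11 + (-7) + 16 = 20
σ = (1, 0, 2): 16 + 20 + 24 = 60
σ = (1, 2, 0): 16 + (-7) + (-6) = 3
σ = (2, 0, 1): 0 + 20 + 16 = 36
σ = (2, 1, 0): 0 + 9 + (-6) = 3
Optimal value attained by: σ = (1, 2, 0).
Answer: det⊕(C) = 3; verdict: SINGULAR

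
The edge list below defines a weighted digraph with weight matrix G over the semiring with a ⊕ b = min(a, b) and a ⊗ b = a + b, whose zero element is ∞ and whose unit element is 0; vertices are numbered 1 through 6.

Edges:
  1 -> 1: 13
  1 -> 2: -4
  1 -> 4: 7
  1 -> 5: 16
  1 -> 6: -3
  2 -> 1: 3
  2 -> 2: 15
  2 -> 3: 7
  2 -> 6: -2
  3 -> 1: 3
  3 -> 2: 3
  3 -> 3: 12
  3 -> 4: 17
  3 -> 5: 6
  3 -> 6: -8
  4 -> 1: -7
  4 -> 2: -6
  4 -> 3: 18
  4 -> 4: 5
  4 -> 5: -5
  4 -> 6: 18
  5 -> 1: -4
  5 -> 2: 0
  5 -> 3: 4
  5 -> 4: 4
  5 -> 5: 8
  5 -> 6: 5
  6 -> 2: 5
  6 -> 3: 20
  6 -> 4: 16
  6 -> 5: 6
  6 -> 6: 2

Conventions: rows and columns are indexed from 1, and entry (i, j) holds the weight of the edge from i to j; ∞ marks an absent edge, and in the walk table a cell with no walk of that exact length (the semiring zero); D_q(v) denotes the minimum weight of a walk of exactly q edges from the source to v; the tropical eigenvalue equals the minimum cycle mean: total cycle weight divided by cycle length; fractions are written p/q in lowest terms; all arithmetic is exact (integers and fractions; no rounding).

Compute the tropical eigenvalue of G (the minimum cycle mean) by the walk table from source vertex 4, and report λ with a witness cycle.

q=0: [∞, ∞, ∞, 0, ∞, ∞]
q=1: [-7, -6, 18, 5, -5, 18]
q=2: [-9, -11, -1, -1, 0, -10]
q=3: [-8, -13, -4, -2, -6, -13]
q=4: [-10, -12, -6, -2, -7, -15]
q=5: [-11, -14, -5, -3, -9, -14]
q=6: [-13, -15, -7, -5, -8, -16]
Optimal cycle mean attained by: cycle 1->2->6->5->1, total (-4) + (-2) + 6 + (-4), length 4.
Answer: λ = -1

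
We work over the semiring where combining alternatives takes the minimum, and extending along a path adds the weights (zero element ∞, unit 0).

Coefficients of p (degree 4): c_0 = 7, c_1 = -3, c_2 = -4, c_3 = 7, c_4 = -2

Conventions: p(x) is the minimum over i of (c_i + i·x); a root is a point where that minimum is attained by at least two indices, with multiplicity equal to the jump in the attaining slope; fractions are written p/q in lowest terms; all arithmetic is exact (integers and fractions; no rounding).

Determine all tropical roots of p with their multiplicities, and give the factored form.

hull edge (i=0, c=7) to (i=1, c=-3): slope -10, span 1
hull edge (i=1, c=-3) to (i=2, c=-4): slope -1, span 1
hull edge (i=2, c=-4) to (i=4, c=-2): slope 1, span 2
Factored form: p(x) = -2 ⊗ (x ⊕ (-1)) ⊗ (x ⊕ (-1)) ⊗ (x ⊕ 1) ⊗ (x ⊕ 10)
Answer: roots = -1 (mult 2), 1 (mult 1), 10 (mult 1)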